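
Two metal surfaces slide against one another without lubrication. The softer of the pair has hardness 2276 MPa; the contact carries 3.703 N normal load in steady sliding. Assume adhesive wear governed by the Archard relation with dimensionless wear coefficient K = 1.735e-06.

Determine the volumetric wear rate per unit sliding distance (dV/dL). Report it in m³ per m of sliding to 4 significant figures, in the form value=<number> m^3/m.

All arithmetic holds full precision. Intermediates are shown rounded, and one final rounding to 4 significant digits.
Hardness H = 2276 MPa = 2.276e+09 Pa.
Working in SI base units: W = 3.703 N, H = 2.276e+09 Pa, K = 1.735e-06.
The wear rate dV/dL = K·W/H (independent of L): 1.735e-06 · 3.703 / 2.276e+09 = 2.823e-15 m³/m.

value=2.823e-15 m^3/m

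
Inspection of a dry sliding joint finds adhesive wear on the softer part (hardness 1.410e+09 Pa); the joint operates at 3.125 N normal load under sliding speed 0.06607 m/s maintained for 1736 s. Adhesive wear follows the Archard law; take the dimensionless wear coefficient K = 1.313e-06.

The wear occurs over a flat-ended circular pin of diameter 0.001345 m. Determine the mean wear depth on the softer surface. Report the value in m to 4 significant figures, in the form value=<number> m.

Displayed values are rounded, and all working math carries full float precision — a lone final rounding: four significant digits.
Distance L = v·t = 0.06607 m/s × 1736 s = 114.7 m.
Contact area A = π·d²/4 = π·(0.001345 m)²/4 = 1.421e-06 m².
Restated in SI base units: W = 3.125 N, H = 1.410e+09 Pa, K = 1.313e-06.
Volume removed: V = K·W·L/H = 1.313e-06 · 3.125 · 114.7 / 1.410e+09 = 3.338e-13 m³.
Wear depth h = V/A = 3.338e-13 / 1.421e-06 = 2.349e-07 m.

value=2.349e-07 m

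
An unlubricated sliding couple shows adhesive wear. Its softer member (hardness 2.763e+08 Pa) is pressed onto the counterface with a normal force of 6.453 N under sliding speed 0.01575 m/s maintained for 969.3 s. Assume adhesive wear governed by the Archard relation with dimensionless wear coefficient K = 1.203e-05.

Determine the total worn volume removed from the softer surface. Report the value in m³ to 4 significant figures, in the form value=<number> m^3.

value=4.289e-12 m^3

The intermediates are displayed rounded — every step keeps full float precision. Rounded just once, at 4 significant figures.
Total distance L = v·t = 0.01575 m/s × 969.3 s = 15.27 m.
Collected in SI base units: W = 6.453 N, H = 2.763e+08 Pa, K = 1.203e-05.
The Archard volume V = K·W·L/H = 1.203e-05 · 6.453 · 15.27 / 2.763e+08 = 4.289e-12 m³.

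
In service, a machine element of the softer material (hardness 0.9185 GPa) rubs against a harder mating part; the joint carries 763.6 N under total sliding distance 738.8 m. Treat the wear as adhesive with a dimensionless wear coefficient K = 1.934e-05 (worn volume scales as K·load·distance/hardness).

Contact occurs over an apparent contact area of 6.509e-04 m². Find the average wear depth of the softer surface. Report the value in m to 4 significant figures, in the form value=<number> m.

value=1.825e-05 m

Every step carries exact precision — intermediate values are displayed rounded — one final rounding: four significant figures.
Hardness H = 0.9185 GPa = 9.185e+08 Pa.
SI base units throughout: W = 763.6 N, H = 9.185e+08 Pa, K = 1.934e-05.
Archard relation: V = K·W·L/H = 1.934e-05 · 763.6 · 738.8 / 9.185e+08 = 1.188e-08 m³.
Wear depth h = V/A = 1.188e-08 / 6.509e-04 = 1.825e-05 m.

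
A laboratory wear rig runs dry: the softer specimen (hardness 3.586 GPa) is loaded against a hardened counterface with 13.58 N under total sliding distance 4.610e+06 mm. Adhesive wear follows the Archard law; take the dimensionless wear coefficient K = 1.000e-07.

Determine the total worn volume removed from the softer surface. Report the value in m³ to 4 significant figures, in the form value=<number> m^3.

The computation carries exact precision. Intermediate values are shown rounded. Rounded once at the end, at four significant figures.
The distance L = 4.610e+06 mm = 4610 m.
Hardness H = 3.586 GPa = 3.586e+09 Pa.
Restated in SI base units: W = 13.58 N, H = 3.586e+09 Pa, K = 1.000e-07.
By Archard's law, V = K·W·L/H = 1.000e-07 · 13.58 · 4610 / 3.586e+09 = 1.746e-12 m³.

value=1.746e-12 m^3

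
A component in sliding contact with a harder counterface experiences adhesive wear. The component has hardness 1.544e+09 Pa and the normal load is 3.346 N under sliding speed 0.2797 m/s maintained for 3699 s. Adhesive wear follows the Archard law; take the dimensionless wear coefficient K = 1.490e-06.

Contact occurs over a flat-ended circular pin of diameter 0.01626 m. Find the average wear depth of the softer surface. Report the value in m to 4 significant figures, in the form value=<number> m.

value=1.609e-08 m

Each operation carries exact precision. Shown intermediates are rounded. Rounded just once to 4 significant figures.
Convert: Path length L = v·t = 0.2797 m/s × 3699 s = 1035 m.
Convert: Contact area A = π·d²/4 = π·(0.01626 m)²/4 = 2.076e-04 m².
SI base units throughout: W = 3.346 N, H = 1.544e+09 Pa, K = 1.490e-06.
Volume removed: V = K·W·L/H = 1.490e-06 · 3.346 · 1035 / 1.544e+09 = 3.341e-12 m³.
Depth of wear h = V/A = 3.341e-12 / 2.076e-04 = 1.609e-08 m.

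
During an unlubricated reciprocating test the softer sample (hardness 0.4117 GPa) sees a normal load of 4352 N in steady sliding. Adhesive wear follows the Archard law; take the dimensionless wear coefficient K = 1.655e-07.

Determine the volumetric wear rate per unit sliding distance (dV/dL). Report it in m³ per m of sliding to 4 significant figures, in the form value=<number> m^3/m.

Intermediates are shown rounded. The algebra runs at full float precision — a single final rounding, at four significant figures.
Convert: Hardness H = 0.4117 GPa = 4.117e+08 Pa.
In SI base units: W = 4352 N, H = 4.117e+08 Pa, K = 1.655e-07.
Volumetric rate dV/dL = K·W/H, so: 1.655e-07 · 4352 / 4.117e+08 = 1.749e-12 m³/m.

value=1.749e-12 m^3/m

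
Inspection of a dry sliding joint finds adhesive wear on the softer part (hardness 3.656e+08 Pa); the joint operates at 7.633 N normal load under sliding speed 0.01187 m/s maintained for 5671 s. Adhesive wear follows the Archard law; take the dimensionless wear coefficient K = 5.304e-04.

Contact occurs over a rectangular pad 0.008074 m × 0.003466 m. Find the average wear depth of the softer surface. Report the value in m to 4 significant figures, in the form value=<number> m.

Each operation carries full precision — displayed values are rounded, and rounded just once, at four significant figures.
Sliding distance L = v·t = 0.01187 m/s × 5671 s = 67.31 m.
Contact area A = 0.008074 m × 0.003466 m = 2.798e-05 m².
Restated in SI base units: W = 7.633 N, H = 3.656e+08 Pa, K = 5.304e-04.
Archard relation: V = K·W·L/H = 5.304e-04 · 7.633 · 67.31 / 3.656e+08 = 7.454e-10 m³.
Mean depth h = V/A = 7.454e-10 / 2.798e-05 = 2.664e-05 m.

value=2.664e-05 m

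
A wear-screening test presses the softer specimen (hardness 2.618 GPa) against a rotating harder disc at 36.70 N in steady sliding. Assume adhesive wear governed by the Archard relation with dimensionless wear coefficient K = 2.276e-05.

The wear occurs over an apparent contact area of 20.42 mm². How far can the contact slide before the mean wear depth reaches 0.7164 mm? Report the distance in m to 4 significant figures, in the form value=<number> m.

Intermediate values appear rounded; each operation runs at exact precision; rounded just once, at four significant figures.
Hardness H = 2.618 GPa = 2.618e+09 Pa.
Contact area A = 20.42 mm² = 2.042e-05 m².
Depth limit h_lim = 0.7164 mm = 7.164e-04 m.
Collected in SI base units: W = 36.70 N, H = 2.618e+09 Pa, K = 2.276e-05.
Permissible volume V_lim = h_lim·A = 7.164e-04 · 2.042e-05 = 1.463e-08 m³.
Sliding life L = V_lim·H/(K·W) = 1.463e-08 · 2.618e+09 / (2.276e-05 · 36.70) = 4.585e+04 m.

value=4.585e+04 m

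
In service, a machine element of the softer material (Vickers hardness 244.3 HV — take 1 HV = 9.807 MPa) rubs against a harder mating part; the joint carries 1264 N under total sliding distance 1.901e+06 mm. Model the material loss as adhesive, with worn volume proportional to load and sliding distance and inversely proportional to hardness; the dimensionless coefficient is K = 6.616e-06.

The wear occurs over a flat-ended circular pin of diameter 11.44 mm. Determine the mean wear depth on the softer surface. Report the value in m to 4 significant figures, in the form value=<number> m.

Each operation runs at full float precision; printed values are rounded; a lone final rounding, at four significant digits.
Path length L = 1.901e+06 mm = 1901 m.
Hardness H = 244.3 HV × 9.807 MPa/HV = 2396 MPa = 2.396e+09 Pa.
Pin diameter d = 11.44 mm = 0.01144 m. Contact area A = π·d²/4 = π·(0.01144 m)²/4 = 1.028e-04 m².
SI base units throughout: W = 1264 N, H = 2.396e+09 Pa, K = 6.616e-06.
By Archard's law, V = K·W·L/H = 6.616e-06 · 1264 · 1901 / 2.396e+09 = 6.635e-09 m³.
Average depth h = V/A = 6.635e-09 / 1.028e-04 = 6.455e-05 m.

value=6.455e-05 m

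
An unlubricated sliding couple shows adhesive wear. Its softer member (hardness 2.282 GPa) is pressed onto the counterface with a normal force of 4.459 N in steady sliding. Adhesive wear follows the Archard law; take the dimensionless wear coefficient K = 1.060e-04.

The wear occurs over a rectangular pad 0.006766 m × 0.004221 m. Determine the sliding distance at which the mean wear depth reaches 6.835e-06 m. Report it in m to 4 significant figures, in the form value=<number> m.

value=942.4 m

Intermediates are displayed rounded, and every step holds exact precision; a single final rounding: four significant digits.
Convert: Hardness H = 2.282 GPa = 2.282e+09 Pa.
Convert: Contact area A = 0.006766 m × 0.004221 m = 2.856e-05 m².
Expressed in SI base units: W = 4.459 N, H = 2.282e+09 Pa, K = 1.060e-04.
At the depth limit, V_lim = h_lim·A = 6.835e-06 · 2.856e-05 = 1.952e-10 m³.
Life L = V_lim·H/(K·W) = 1.952e-10 · 2.282e+09 / (1.060e-04 · 4.459) = 942.4 m.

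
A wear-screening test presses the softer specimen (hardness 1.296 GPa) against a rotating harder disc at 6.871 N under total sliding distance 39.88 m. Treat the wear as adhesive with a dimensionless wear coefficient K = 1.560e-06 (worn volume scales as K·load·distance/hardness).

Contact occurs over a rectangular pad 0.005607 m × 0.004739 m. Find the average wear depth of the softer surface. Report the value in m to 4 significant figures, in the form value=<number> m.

value=1.241e-08 m

The algebra holds full precision. Printed values are rounded. Rounded once at the end to four significant digits.
Convert: Hardness H = 1.296 GPa = 1.296e+09 Pa.
Convert: Contact area A = 0.005607 m × 0.004739 m = 2.657e-05 m².
Expressed in SI base units: W = 6.871 N, H = 1.296e+09 Pa, K = 1.560e-06.
Archard volume V = K·W·L/H = 1.560e-06 · 6.871 · 39.88 / 1.296e+09 = 3.298e-13 m³.
Depth of wear h = V/A = 3.298e-13 / 2.657e-05 = 1.241e-08 m.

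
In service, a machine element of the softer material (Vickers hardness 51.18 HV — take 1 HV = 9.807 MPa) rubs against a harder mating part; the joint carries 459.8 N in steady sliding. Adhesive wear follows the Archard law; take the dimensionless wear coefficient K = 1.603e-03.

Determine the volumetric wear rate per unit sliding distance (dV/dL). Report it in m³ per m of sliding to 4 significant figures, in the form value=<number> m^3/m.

All working math keeps full float precision — intermediate values are printed rounded; a single final rounding to 4 significant figures.
Convert: Hardness H = 51.18 HV × 9.807 MPa/HV = 501.9 MPa = 5.019e+08 Pa.
In SI base units: W = 459.8 N, H = 5.019e+08 Pa, K = 1.603e-03.
Rate of wear dV/dL = K·W/H, per unit distance: 1.603e-03 · 459.8 / 5.019e+08 = 1.468e-09 m³/m.

value=1.468e-09 m^3/m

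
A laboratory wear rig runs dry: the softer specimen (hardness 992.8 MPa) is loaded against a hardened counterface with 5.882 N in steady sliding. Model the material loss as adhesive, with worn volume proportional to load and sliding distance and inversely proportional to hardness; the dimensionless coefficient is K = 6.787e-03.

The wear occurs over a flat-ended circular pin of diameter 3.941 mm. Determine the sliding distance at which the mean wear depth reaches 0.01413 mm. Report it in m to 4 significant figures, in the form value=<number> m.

Each operation carries full precision, and intermediates are printed rounded; a single final rounding: four significant figures.
Convert: Hardness H = 992.8 MPa = 9.928e+08 Pa.
Convert: Pin diameter d = 3.941 mm = 0.003941 m. Contact area A = π·d²/4 = π·(0.003941 m)²/4 = 1.220e-05 m².
Convert: Depth limit h_lim = 0.01413 mm = 1.413e-05 m.
In SI base units: W = 5.882 N, H = 9.928e+08 Pa, K = 6.787e-03.
Volume at the limit: V_lim = h_lim·A = 1.413e-05 · 1.220e-05 = 1.724e-10 m³.
So the life L = V_lim·H/(K·W) = 1.724e-10 · 9.928e+08 / (6.787e-03 · 5.882) = 4.287 m.

value=4.287 m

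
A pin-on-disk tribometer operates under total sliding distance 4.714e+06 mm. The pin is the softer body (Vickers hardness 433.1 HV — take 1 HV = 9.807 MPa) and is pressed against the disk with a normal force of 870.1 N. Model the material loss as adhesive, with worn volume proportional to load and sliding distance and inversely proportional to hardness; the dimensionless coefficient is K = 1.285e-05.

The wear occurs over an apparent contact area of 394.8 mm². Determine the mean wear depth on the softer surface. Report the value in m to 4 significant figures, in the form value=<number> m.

Every step runs at exact precision — intermediates appear rounded, and rounded just once to 4 significant figures.
Distance L = 4.714e+06 mm = 4714 m.
Hardness H = 433.1 HV × 9.807 MPa/HV = 4247 MPa = 4.247e+09 Pa.
Contact area A = 394.8 mm² = 3.948e-04 m².
In SI base units, W = 870.1 N, H = 4.247e+09 Pa, K = 1.285e-05.
Worn volume V = K·W·L/H = 1.285e-05 · 870.1 · 4714 / 4.247e+09 = 1.241e-08 m³.
Depth h = V/A = 1.241e-08 / 3.948e-04 = 3.143e-05 m.

value=3.143e-05 m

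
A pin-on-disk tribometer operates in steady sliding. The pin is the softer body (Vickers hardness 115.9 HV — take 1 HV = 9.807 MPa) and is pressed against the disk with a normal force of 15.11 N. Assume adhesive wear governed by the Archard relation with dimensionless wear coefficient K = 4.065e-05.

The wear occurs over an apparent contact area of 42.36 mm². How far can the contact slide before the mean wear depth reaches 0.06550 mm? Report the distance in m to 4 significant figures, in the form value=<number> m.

Intermediate values appear rounded, and the algebra keeps exact precision; one last rounding to 4 significant digits.
Convert: Hardness H = 115.9 HV × 9.807 MPa/HV = 1137 MPa = 1.137e+09 Pa.
Convert: Contact area A = 42.36 mm² = 4.236e-05 m².
Convert: Depth limit h_lim = 0.06550 mm = 6.550e-05 m.
Collected in SI base units: W = 15.11 N, H = 1.137e+09 Pa, K = 4.065e-05.
Volume at the limit: V_lim = h_lim·A = 6.550e-05 · 4.236e-05 = 2.775e-09 m³.
Life L = V_lim·H/(K·W) = 2.775e-09 · 1.137e+09 / (4.065e-05 · 15.11) = 5134 m.

value=5134 m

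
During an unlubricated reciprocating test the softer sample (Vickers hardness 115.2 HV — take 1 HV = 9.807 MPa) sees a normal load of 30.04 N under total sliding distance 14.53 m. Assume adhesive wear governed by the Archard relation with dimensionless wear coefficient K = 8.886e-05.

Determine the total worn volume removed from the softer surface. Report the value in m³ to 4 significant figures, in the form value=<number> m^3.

value=3.433e-11 m^3

Intermediate values are displayed rounded — the computation holds full float precision. Rounded just once: four significant figures.
Hardness H = 115.2 HV × 9.807 MPa/HV = 1130 MPa = 1.130e+09 Pa.
Restated in SI base units: W = 30.04 N, H = 1.130e+09 Pa, K = 8.886e-05.
Worn volume V = K·W·L/H = 8.886e-05 · 30.04 · 14.53 / 1.130e+09 = 3.433e-11 m³.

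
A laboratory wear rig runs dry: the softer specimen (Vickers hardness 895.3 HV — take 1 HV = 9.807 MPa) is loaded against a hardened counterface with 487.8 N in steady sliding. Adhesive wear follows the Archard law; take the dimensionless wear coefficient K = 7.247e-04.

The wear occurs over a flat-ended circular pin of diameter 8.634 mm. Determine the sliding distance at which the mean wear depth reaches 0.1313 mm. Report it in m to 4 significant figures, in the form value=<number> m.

value=190.9 m

Intermediates are shown rounded, and the computation carries full precision, and a single final rounding, at four significant figures.
Convert: Hardness H = 895.3 HV × 9.807 MPa/HV = 8780 MPa = 8.780e+09 Pa.
Convert: Pin diameter d = 8.634 mm = 0.008634 m. Contact area A = π·d²/4 = π·(0.008634 m)²/4 = 5.855e-05 m².
Convert: Depth limit h_lim = 0.1313 mm = 1.313e-04 m.
Collected in SI base units: W = 487.8 N, H = 8.780e+09 Pa, K = 7.247e-04.
Limit volume V_lim = h_lim·A = 1.313e-04 · 5.855e-05 = 7.687e-09 m³.
Sliding life L = V_lim·H/(K·W) = 7.687e-09 · 8.780e+09 / (7.247e-04 · 487.8) = 190.9 m.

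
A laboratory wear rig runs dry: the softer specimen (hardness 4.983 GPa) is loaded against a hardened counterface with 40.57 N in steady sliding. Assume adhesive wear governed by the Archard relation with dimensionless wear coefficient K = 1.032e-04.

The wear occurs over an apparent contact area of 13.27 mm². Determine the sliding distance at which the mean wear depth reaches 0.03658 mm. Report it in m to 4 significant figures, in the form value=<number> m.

value=577.7 m

Every step keeps exact precision; the intermediates appear rounded. Rounded just once: 4 significant figures.
Convert: Hardness H = 4.983 GPa = 4.983e+09 Pa.
Convert: Contact area A = 13.27 mm² = 1.327e-05 m².
Convert: Depth limit h_lim = 0.03658 mm = 3.658e-05 m.
In SI base units: W = 40.57 N, H = 4.983e+09 Pa, K = 1.032e-04.
Limit volume V_lim = h_lim·A = 3.658e-05 · 1.327e-05 = 4.854e-10 m³.
Inverting, life L = V_lim·H/(K·W) = 4.854e-10 · 4.983e+09 / (1.032e-04 · 40.57) = 577.7 m.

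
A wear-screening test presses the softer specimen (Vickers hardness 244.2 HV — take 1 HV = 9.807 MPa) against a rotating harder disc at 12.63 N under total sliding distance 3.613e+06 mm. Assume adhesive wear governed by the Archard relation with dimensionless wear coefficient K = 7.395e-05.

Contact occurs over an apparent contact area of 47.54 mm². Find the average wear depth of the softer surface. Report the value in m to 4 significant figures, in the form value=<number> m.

Intermediate values appear rounded. All working math maintains exact precision. Rounded just once: 4 significant figures.
Distance covered L = 3.613e+06 mm = 3613 m.
Hardness H = 244.2 HV × 9.807 MPa/HV = 2395 MPa = 2.395e+09 Pa.
Contact area A = 47.54 mm² = 4.754e-05 m².
As SI base values: W = 12.63 N, H = 2.395e+09 Pa, K = 7.395e-05.
Worn volume V = K·W·L/H = 7.395e-05 · 12.63 · 3613 / 2.395e+09 = 1.409e-09 m³.
Wear depth h = V/A = 1.409e-09 / 4.754e-05 = 2.964e-05 m.

value=2.964e-05 m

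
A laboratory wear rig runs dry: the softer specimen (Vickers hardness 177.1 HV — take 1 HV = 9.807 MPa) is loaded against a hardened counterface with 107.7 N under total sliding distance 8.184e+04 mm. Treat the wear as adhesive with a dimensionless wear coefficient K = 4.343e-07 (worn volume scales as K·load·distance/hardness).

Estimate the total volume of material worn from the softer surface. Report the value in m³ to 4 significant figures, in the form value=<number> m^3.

Intermediate values are shown rounded, and all working math maintains exact precision — rounded once at the end: 4 significant figures.
Distance covered L = 8.184e+04 mm = 81.84 m.
Hardness H = 177.1 HV × 9.807 MPa/HV = 1737 MPa = 1.737e+09 Pa.
Restated in SI base units: W = 107.7 N, H = 1.737e+09 Pa, K = 4.343e-07.
Archard relation: V = K·W·L/H = 4.343e-07 · 107.7 · 81.84 / 1.737e+09 = 2.204e-12 m³.

value=2.204e-12 m^3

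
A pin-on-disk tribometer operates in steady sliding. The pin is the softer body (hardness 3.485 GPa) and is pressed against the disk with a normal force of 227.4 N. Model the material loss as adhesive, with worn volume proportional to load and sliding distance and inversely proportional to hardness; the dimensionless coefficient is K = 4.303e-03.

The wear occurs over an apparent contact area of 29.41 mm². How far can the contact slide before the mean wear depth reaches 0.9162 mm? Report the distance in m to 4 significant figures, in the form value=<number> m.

value=95.97 m

The intermediates are displayed rounded; every step maintains full precision. Rounded once at the end, at 4 significant digits.
Hardness H = 3.485 GPa = 3.485e+09 Pa.
Contact area A = 29.41 mm² = 2.941e-05 m².
Depth limit h_lim = 0.9162 mm = 9.162e-04 m.
SI base units throughout: W = 227.4 N, H = 3.485e+09 Pa, K = 4.303e-03.
At the depth limit, V_lim = h_lim·A = 9.162e-04 · 2.941e-05 = 2.695e-08 m³.
Thus life L = V_lim·H/(K·W) = 2.695e-08 · 3.485e+09 / (4.303e-03 · 227.4) = 95.97 m.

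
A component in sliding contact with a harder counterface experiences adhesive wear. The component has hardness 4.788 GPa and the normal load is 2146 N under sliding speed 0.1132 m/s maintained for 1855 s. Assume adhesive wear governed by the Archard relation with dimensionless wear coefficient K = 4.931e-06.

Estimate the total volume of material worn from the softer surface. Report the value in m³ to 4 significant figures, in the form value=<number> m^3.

Intermediates appear rounded — all arithmetic holds full precision — one final rounding, at four significant digits.
Convert: Distance L = v·t = 0.1132 m/s × 1855 s = 210.0 m.
Convert: Hardness H = 4.788 GPa = 4.788e+09 Pa.
Working in SI base units: W = 2146 N, H = 4.788e+09 Pa, K = 4.931e-06.
By Archard's law, V = K·W·L/H = 4.931e-06 · 2146 · 210.0 / 4.788e+09 = 4.641e-10 m³.

value=4.641e-10 m^3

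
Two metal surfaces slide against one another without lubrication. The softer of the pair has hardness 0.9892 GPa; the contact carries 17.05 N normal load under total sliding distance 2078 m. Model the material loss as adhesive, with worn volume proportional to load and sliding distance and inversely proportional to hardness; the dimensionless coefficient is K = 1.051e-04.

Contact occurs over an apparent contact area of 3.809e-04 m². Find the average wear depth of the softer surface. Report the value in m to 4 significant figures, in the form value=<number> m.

value=9.883e-06 m

The intermediates are displayed rounded. All working math carries full precision. Rounded once at the end to four significant digits.
Convert: Hardness H = 0.9892 GPa = 9.892e+08 Pa.
As SI base values: W = 17.05 N, H = 9.892e+08 Pa, K = 1.051e-04.
Volume removed: V = K·W·L/H = 1.051e-04 · 17.05 · 2078 / 9.892e+08 = 3.764e-09 m³.
Wear depth h = V/A = 3.764e-09 / 3.809e-04 = 9.883e-06 m.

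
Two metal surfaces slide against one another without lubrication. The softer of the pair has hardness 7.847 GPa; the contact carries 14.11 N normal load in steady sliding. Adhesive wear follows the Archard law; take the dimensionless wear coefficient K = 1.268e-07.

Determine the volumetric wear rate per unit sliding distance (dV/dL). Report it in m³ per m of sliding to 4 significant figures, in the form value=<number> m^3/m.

value=2.280e-16 m^3/m

Every step runs at full precision. Printed values are rounded; one final rounding: 4 significant figures.
Convert: Hardness H = 7.847 GPa = 7.847e+09 Pa.
As SI base values: W = 14.11 N, H = 7.847e+09 Pa, K = 1.268e-07.
Wear rate dV/dL = K·W/H — distance-free: 1.268e-07 · 14.11 / 7.847e+09 = 2.280e-16 m³/m.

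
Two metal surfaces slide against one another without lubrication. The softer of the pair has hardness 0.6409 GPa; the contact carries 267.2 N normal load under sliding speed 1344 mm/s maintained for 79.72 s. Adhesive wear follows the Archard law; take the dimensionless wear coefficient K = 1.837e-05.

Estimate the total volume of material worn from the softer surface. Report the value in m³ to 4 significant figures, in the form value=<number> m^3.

value=8.206e-10 m^3

Intermediates are printed rounded, and the algebra holds full precision. Rounded once at the end, at 4 significant digits.
Convert: Sliding speed v = 1344 mm/s = 1.344 m/s. The distance L = v·t = 1.344 m/s × 79.72 s = 107.1 m.
Convert: Hardness H = 0.6409 GPa = 6.409e+08 Pa.
As SI base values: W = 267.2 N, H = 6.409e+08 Pa, K = 1.837e-05.
Archard volume V = K·W·L/H = 1.837e-05 · 267.2 · 107.1 / 6.409e+08 = 8.206e-10 m³.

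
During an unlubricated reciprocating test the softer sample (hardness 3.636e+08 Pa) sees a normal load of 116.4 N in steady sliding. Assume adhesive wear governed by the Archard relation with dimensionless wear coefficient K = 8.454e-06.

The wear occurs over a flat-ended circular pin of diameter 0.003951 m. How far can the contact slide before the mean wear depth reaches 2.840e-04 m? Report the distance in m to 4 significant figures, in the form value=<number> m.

value=1287 m

The computation holds full float precision, and the intermediates are displayed rounded, and rounded once at the end to 4 significant figures.
Contact area A = π·d²/4 = π·(0.003951 m)²/4 = 1.226e-05 m².
Working in SI base units: W = 116.4 N, H = 3.636e+08 Pa, K = 8.454e-06.
Volume at the limit: V_lim = h_lim·A = 2.840e-04 · 1.226e-05 = 3.482e-09 m³.
Sliding life L = V_lim·H/(K·W) = 3.482e-09 · 3.636e+08 / (8.454e-06 · 116.4) = 1287 m.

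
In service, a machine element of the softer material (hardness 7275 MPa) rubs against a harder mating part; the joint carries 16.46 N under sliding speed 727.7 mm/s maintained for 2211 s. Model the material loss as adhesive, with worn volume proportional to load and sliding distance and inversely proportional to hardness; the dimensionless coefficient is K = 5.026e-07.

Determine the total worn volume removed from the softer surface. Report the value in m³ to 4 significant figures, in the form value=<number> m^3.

value=1.830e-12 m^3

All working math runs at exact precision. Quoted intermediates are rounded — one last rounding: 4 significant digits.
Sliding speed v = 727.7 mm/s = 0.7277 m/s. Path length L = v·t = 0.7277 m/s × 2211 s = 1609 m.
Hardness H = 7275 MPa = 7.275e+09 Pa.
Collected in SI base units: W = 16.46 N, H = 7.275e+09 Pa, K = 5.026e-07.
By Archard's law, V = K·W·L/H = 5.026e-07 · 16.46 · 1609 / 7.275e+09 = 1.830e-12 m³.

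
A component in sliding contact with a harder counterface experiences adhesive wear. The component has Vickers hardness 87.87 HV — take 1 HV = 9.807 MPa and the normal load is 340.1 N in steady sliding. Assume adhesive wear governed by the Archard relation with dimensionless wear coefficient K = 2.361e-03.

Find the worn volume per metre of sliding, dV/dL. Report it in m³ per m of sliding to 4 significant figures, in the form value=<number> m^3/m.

value=9.318e-10 m^3/m

Shown intermediates are rounded, and the algebra keeps exact precision — rounded once at the end: four significant digits.
Convert: Hardness H = 87.87 HV × 9.807 MPa/HV = 861.7 MPa = 8.617e+08 Pa.
In SI base units, W = 340.1 N, H = 8.617e+08 Pa, K = 2.361e-03.
Rate of wear dV/dL = K·W/H, per unit distance: 2.361e-03 · 340.1 / 8.617e+08 = 9.318e-10 m³/m.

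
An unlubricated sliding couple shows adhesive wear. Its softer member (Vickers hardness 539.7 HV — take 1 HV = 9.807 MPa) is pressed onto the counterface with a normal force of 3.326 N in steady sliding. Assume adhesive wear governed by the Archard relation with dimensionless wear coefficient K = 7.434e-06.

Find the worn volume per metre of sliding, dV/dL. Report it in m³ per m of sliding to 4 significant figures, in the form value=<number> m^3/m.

value=4.671e-15 m^3/m

Each operation carries exact precision; intermediates are displayed rounded; one last rounding, at 4 significant digits.
Hardness H = 539.7 HV × 9.807 MPa/HV = 5293 MPa = 5.293e+09 Pa.
In SI base units, W = 3.326 N, H = 5.293e+09 Pa, K = 7.434e-06.
Volumetric rate dV/dL = K·W/H (independent of L): 7.434e-06 · 3.326 / 5.293e+09 = 4.671e-15 m³/m.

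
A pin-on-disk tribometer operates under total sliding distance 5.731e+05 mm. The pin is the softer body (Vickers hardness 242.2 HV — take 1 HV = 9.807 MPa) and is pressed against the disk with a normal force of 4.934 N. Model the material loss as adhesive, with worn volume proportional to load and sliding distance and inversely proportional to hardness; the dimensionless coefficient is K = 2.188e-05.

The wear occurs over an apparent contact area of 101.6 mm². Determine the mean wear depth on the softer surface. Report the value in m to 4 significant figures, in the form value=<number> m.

value=2.564e-07 m

Intermediates are shown rounded; the algebra maintains exact precision, and one last rounding: four significant figures.
Convert: Distance L = 5.731e+05 mm = 573.1 m.
Convert: Hardness H = 242.2 HV × 9.807 MPa/HV = 2375 MPa = 2.375e+09 Pa.
Convert: Contact area A = 101.6 mm² = 1.016e-04 m².
Restated in SI base units: W = 4.934 N, H = 2.375e+09 Pa, K = 2.188e-05.
By Archard's law, V = K·W·L/H = 2.188e-05 · 4.934 · 573.1 / 2.375e+09 = 2.605e-11 m³.
Mean wear depth h = V/A = 2.605e-11 / 1.016e-04 = 2.564e-07 m.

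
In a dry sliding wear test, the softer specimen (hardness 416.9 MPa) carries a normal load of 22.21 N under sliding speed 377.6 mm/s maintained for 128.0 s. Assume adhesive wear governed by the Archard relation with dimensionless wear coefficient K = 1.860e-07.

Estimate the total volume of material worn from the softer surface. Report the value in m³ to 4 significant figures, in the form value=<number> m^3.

The intermediates are displayed rounded, and the algebra maintains full precision; one last rounding to 4 significant digits.
Convert: Sliding speed v = 377.6 mm/s = 0.3776 m/s. The distance L = v·t = 0.3776 m/s × 128.0 s = 48.33 m.
Convert: Hardness H = 416.9 MPa = 4.169e+08 Pa.
In SI base units: W = 22.21 N, H = 4.169e+08 Pa, K = 1.860e-07.
Volume removed: V = K·W·L/H = 1.860e-07 · 22.21 · 48.33 / 4.169e+08 = 4.789e-13 m³.

value=4.789e-13 m^3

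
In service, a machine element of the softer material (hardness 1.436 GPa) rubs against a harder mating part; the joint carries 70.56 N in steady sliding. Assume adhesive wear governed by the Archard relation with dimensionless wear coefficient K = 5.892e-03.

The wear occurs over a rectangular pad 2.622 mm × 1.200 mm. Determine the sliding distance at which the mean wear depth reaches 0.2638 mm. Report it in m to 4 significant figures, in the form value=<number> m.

All arithmetic keeps full float precision. The intermediates are shown rounded. Rounded once at the end, at four significant figures.
Convert: Hardness H = 1.436 GPa = 1.436e+09 Pa.
Convert: Pad sides 2.622 mm × 1.200 mm = 0.002622 m × 0.001200 m. Contact area A = 0.002622 m × 0.001200 m = 3.146e-06 m².
Convert: Depth limit h_lim = 0.2638 mm = 2.638e-04 m.
SI base units throughout: W = 70.56 N, H = 1.436e+09 Pa, K = 5.892e-03.
Permissible volume V_lim = h_lim·A = 2.638e-04 · 3.146e-06 = 8.300e-10 m³.
Sliding life L = V_lim·H/(K·W) = 8.300e-10 · 1.436e+09 / (5.892e-03 · 70.56) = 2.867 m.

value=2.867 m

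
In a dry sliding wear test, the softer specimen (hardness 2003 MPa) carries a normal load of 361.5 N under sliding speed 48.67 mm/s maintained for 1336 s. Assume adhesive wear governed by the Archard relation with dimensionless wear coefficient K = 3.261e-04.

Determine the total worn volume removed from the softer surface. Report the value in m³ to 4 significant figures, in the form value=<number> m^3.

Intermediates are displayed rounded — all working math holds exact precision; a lone final rounding to 4 significant digits.
Convert: Sliding speed v = 48.67 mm/s = 0.04867 m/s. Sliding distance L = v·t = 0.04867 m/s × 1336 s = 65.02 m.
Convert: Hardness H = 2003 MPa = 2.003e+09 Pa.
SI base units throughout: W = 361.5 N, H = 2.003e+09 Pa, K = 3.261e-04.
The Archard volume V = K·W·L/H = 3.261e-04 · 361.5 · 65.02 / 2.003e+09 = 3.827e-09 m³.

value=3.827e-09 m^3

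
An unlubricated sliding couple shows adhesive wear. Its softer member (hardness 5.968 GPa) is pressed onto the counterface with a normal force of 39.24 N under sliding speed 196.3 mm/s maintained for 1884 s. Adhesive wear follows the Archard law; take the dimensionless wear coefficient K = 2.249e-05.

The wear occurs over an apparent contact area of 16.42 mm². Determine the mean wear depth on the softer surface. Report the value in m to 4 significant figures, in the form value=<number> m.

value=3.331e-06 m

Intermediate values are printed rounded. The computation keeps full precision. Rounded once at the end to 4 significant figures.
Convert: Sliding speed v = 196.3 mm/s = 0.1963 m/s. Distance L = v·t = 0.1963 m/s × 1884 s = 369.8 m.
Convert: Hardness H = 5.968 GPa = 5.968e+09 Pa.
Convert: Contact area A = 16.42 mm² = 1.642e-05 m².
Expressed in SI base units: W = 39.24 N, H = 5.968e+09 Pa, K = 2.249e-05.
Apply Archard: V = K·W·L/H = 2.249e-05 · 39.24 · 369.8 / 5.968e+09 = 5.469e-11 m³.
Wear depth h = V/A = 5.469e-11 / 1.642e-05 = 3.331e-06 m.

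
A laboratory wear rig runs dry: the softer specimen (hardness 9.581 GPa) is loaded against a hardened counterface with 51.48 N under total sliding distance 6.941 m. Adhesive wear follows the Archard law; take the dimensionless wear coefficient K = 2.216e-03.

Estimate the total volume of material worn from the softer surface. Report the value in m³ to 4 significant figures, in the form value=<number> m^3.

value=8.265e-11 m^3

Intermediate values are shown rounded; each operation carries full precision, and a lone final rounding, at four significant digits.
Convert: Hardness H = 9.581 GPa = 9.581e+09 Pa.
As SI base values: W = 51.48 N, H = 9.581e+09 Pa, K = 2.216e-03.
The Archard volume V = K·W·L/H = 2.216e-03 · 51.48 · 6.941 / 9.581e+09 = 8.265e-11 m³.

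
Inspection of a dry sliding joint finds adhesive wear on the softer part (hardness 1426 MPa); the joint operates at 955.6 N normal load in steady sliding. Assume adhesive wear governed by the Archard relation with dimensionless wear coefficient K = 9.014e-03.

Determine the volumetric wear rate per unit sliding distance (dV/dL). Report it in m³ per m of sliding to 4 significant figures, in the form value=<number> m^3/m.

Intermediate values are displayed rounded; each operation runs at full precision — a single final rounding: four significant digits.
Hardness H = 1426 MPa = 1.426e+09 Pa.
In SI base units, W = 955.6 N, H = 1.426e+09 Pa, K = 9.014e-03.
Rate of wear dV/dL = K·W/H — distance-free: 9.014e-03 · 955.6 / 1.426e+09 = 6.041e-09 m³/m.

value=6.041e-09 m^3/m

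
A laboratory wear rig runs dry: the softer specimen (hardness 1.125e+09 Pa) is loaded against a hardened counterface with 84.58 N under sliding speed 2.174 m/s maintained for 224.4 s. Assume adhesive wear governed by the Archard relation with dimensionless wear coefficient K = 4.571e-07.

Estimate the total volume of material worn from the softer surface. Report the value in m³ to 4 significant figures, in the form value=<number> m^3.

Printed values are rounded; every step keeps full float precision — one final rounding, at 4 significant figures.
Convert: Total distance L = v·t = 2.174 m/s × 224.4 s = 487.8 m.
Expressed in SI base units: W = 84.58 N, H = 1.125e+09 Pa, K = 4.571e-07.
Volume removed: V = K·W·L/H = 4.571e-07 · 84.58 · 487.8 / 1.125e+09 = 1.677e-11 m³.

value=1.677e-11 m^3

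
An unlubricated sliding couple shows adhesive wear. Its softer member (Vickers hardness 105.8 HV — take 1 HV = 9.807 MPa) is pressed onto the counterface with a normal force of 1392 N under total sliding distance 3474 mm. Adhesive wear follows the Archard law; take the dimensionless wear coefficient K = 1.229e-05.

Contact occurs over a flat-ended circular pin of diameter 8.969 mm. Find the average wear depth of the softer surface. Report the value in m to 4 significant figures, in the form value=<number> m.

Every step keeps full precision. Intermediates appear rounded; one final rounding, at 4 significant figures.
Sliding distance L = 3474 mm = 3.474 m.
Hardness H = 105.8 HV × 9.807 MPa/HV = 1038 MPa = 1.038e+09 Pa.
Pin diameter d = 8.969 mm = 0.008969 m. Contact area A = π·d²/4 = π·(0.008969 m)²/4 = 6.318e-05 m².
In SI base units: W = 1392 N, H = 1.038e+09 Pa, K = 1.229e-05.
By Archard's law, V = K·W·L/H = 1.229e-05 · 1392 · 3.474 / 1.038e+09 = 5.728e-11 m³.
Wear depth h = V/A = 5.728e-11 / 6.318e-05 = 9.066e-07 m.

value=9.066e-07 m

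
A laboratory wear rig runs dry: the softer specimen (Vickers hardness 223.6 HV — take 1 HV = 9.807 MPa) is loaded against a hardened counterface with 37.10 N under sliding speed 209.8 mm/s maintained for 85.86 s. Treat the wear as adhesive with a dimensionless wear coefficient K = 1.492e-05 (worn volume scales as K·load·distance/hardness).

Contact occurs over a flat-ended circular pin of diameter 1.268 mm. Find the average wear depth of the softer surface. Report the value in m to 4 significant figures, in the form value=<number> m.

value=3.601e-06 m

All working math runs at full precision, and intermediate values are shown rounded — one last rounding, at four significant figures.
Convert: Sliding speed v = 209.8 mm/s = 0.2098 m/s. Path length L = v·t = 0.2098 m/s × 85.86 s = 18.01 m.
Convert: Hardness H = 223.6 HV × 9.807 MPa/HV = 2193 MPa = 2.193e+09 Pa.
Convert: Pin diameter d = 1.268 mm = 0.001268 m. Contact area A = π·d²/4 = π·(0.001268 m)²/4 = 1.263e-06 m².
In SI base units: W = 37.10 N, H = 2.193e+09 Pa, K = 1.492e-05.
Wear volume V = K·W·L/H = 1.492e-05 · 37.10 · 18.01 / 2.193e+09 = 4.547e-12 m³.
Depth h = V/A = 4.547e-12 / 1.263e-06 = 3.601e-06 m.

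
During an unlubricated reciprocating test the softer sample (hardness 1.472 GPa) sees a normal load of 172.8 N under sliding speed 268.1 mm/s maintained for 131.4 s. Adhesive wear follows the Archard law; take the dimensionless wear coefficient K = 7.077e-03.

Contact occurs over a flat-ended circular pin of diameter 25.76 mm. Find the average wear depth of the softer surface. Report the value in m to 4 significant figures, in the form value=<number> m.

The algebra holds exact precision, and printed values are rounded — rounded just once to four significant digits.
Sliding speed v = 268.1 mm/s = 0.2681 m/s. Total distance L = v·t = 0.2681 m/s × 131.4 s = 35.23 m.
Hardness H = 1.472 GPa = 1.472e+09 Pa.
Pin diameter d = 25.76 mm = 0.02576 m. Contact area A = π·d²/4 = π·(0.02576 m)²/4 = 5.212e-04 m².
In SI base units: W = 172.8 N, H = 1.472e+09 Pa, K = 7.077e-03.
Volume removed: V = K·W·L/H = 7.077e-03 · 172.8 · 35.23 / 1.472e+09 = 2.927e-08 m³.
Depth h = V/A = 2.927e-08 / 5.212e-04 = 5.616e-05 m.

value=5.616e-05 m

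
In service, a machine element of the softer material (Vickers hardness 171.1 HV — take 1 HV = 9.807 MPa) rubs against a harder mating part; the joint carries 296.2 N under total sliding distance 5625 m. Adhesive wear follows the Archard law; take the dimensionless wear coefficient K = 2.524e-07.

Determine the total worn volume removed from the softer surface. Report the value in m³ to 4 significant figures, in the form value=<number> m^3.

Each operation runs at full precision, and intermediates are printed rounded, and a single final rounding: four significant digits.
Hardness H = 171.1 HV × 9.807 MPa/HV = 1678 MPa = 1.678e+09 Pa.
SI base units throughout: W = 296.2 N, H = 1.678e+09 Pa, K = 2.524e-07.
Wear volume V = K·W·L/H = 2.524e-07 · 296.2 · 5625 / 1.678e+09 = 2.506e-10 m³.

value=2.506e-10 m^3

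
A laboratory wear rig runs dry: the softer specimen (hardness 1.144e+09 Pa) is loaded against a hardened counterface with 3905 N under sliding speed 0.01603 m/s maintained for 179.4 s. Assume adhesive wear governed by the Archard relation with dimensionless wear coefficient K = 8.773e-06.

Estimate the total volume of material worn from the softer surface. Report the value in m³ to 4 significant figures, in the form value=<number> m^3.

value=8.612e-11 m^3

All working math runs at full float precision, and intermediates are displayed rounded; a lone final rounding, at 4 significant digits.
Distance L = v·t = 0.01603 m/s × 179.4 s = 2.876 m.
Restated in SI base units: W = 3905 N, H = 1.144e+09 Pa, K = 8.773e-06.
Archard volume V = K·W·L/H = 8.773e-06 · 3905 · 2.876 / 1.144e+09 = 8.612e-11 m³.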